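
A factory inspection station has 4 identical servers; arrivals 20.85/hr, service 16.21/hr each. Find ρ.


ρ = λ/(cμ) = 20.85/(4·16.21) = 20.85/64.84 = 0.3216

Final: 0.3216


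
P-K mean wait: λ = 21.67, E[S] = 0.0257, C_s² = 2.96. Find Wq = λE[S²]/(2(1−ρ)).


ρ = λ·E[S] = 21.67·0.0257 = 0.5569
E[S²] = E[S]²(1+C_s²) = 0.0257²·(1+2.96) = 0.002616
Wq = λ·E[S²]/(2(1−ρ)) = 21.67·0.002616/(2·0.4431) = 0.06396 hr

Final: 0.06396 hr


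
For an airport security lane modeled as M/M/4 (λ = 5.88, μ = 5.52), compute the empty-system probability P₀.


a = λ/μ = 5.88/5.52 = 1.0652; ρ = a/c = 0.2663
Σ_{k=0}^{3} a^k/k! (terms k=0..3) = 1.00000 + 1.06522 + 0.56734 + 0.20145 = 2.83401
Tail: a^4/(4!(1−ρ)) = 1.28752/(24·0.7337) = 0.07312
P₀ = 1/(2.83401 + 0.07312) = 1/2.90713 = 0.343982

Final: 0.343982


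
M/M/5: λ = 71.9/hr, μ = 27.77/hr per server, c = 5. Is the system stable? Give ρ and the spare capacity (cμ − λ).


Total capacity cμ = 5·27.77 = 138.85/hr
ρ = λ/(cμ) = 71.9/138.85 = 0.5178
Stable ⇔ ρ < 1: YES
Spare capacity = cμ − λ = 138.85 − 71.9 = 66.95/hr

Final: ρ = 0.5178; stable; margin = 66.95/hr


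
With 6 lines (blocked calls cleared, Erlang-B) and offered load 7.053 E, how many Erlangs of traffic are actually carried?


B(6,7.053) = 0.334628 (Erlang-B)
Carried load = a(1 − B) = 7.053·(1 − 0.334628) = 7.053·0.665372 = 4.6929 E

Final: 4.6929 Erlangs


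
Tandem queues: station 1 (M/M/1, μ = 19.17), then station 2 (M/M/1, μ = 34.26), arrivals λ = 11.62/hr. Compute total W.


Each node sees arrival rate λ = 11.62/hr (tandem ⇒ throughput preserved).
W₁ = 1/(μ₁−λ) = 1/(19.17−11.62) = 0.13245 hr
W₂ = 1/(μ₂−λ) = 1/(34.26−11.62) = 0.04417 hr
W_total = W₁ + W₂ = 0.13245 + 0.04417 = 0.17662 hr

Final: 0.17662 hr


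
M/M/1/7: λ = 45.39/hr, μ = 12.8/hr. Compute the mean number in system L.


ρ = 45.39/12.8 = 3.5461
L = ρ[1 − (K+1)ρ^K + Kρ^(K+1)] / [(1−ρ)(1−ρ^(K+1))]
Numerator: 3.5461·(1 − 8·7051.012615 + 7·25003.551765) = 420629.702458
Denominator: (-2.5461)·(-25002.551765) = 63658.840782
L = 420629.702458/63658.840782 = 6.6076

Final: 6.6076


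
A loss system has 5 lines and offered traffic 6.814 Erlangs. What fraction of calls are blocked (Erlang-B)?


B(c,a) = (a^c/c!) / Σ_{k=0}^{c} a^k/k!
a^5/5! = 122.413524
Σ terms (k=0..5): 1.00000 + 6.81400 + 23.21530 + 52.72968 + 89.82501 + 122.41352 = 295.997512
B = 122.413524/295.997512 = 0.413563

Final: 0.413563


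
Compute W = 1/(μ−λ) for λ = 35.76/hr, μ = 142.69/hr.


W = 1/(μ−λ) = 1/(142.69 − 35.76) = 1/106.93 = 0.009352 hr

Final: 0.009352 hr


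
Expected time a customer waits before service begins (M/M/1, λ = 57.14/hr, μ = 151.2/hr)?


ρ = 57.14/151.2 = 0.3779
Wq = ρ/(μ−λ) = 0.3779/(151.2 − 57.14) = 0.3779/94.06 = 0.004018 hr

Final: 0.004018 hr


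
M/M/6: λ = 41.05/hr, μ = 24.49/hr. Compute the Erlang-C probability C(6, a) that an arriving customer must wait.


a = λ/μ = 1.6762; ρ = a/6 = 0.2794
P₀ = 0.186991 (from M/M/c formula)
C(c,a) = [a^c/(c!(1−ρ))]·P₀ = [22.17922/(720·0.7206)]·0.186991
= 0.04275·0.186991 = 0.007993

Final: 0.007993


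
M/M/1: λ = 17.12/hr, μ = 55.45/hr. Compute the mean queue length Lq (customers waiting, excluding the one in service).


ρ = 17.12/55.45 = 0.3087
Lq = ρ²/(1−ρ) = 0.09532/0.6913 = 0.1379

Final: 0.1379


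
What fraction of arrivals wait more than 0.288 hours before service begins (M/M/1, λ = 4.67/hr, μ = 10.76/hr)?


ρ = 4.67/10.76 = 0.4340
P(Wq > t) = ρ·e^{−(μ−λ)t} = 0.4340·e^{−1.7539}
= 0.4340·0.173094 = 0.075125

Final: 0.075125


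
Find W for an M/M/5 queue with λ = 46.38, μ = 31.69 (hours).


a = 1.4636; ρ = 0.2927; P₀ = 0.231090
Lq = P₀·a^c·ρ/(c!(1−ρ)²) = 0.007566
Wq = Lq/λ = 0.007566/46.38 = 0.0001631 hr
W = Wq + 1/μ = 0.0001631 + 0.03156 = 0.03172 hr

Final: 0.03172 hr


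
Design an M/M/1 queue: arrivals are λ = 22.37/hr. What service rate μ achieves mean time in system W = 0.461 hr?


W = 1/(μ−λ) ⇒ μ − λ = 1/W = 1/0.461 = 2.1692
μ = λ + 1/W = 22.37 + 2.1692 = 24.5392 per hr

Final: 24.5392 /hr


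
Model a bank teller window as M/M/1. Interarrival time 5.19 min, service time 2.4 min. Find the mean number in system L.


λ = 60/5.19 = 11.5607 /hr
μ = 60/2.4 = 25.0000 /hr
ρ = λ/μ = 11.5607/25.0000 = 0.4624
L = ρ/(1−ρ) = 0.4624/0.5376 = 0.8602

Final: 0.8602


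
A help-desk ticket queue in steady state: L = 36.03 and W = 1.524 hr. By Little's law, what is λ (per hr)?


λ = L/W = 36.03/1.524 = 23.6417 /hr

Final: 23.6417 /hr


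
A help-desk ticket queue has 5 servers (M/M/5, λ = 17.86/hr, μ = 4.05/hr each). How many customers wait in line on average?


a = λ/μ = 4.4099; ρ = a/5 = 0.8820
P₀ = 0.006137
Lq = P₀·a^c·ρ / (c!·(1−ρ)²) = 0.006137·1667.75464·0.8820/(120·0.01393)
= 5.40053

Final: 5.40053


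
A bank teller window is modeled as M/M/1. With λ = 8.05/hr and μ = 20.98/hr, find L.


ρ = λ/μ = 8.05/20.98 = 0.3837
L = ρ/(1−ρ) = 0.3837/(1 − 0.3837) = 0.3837/0.6163 = 0.6226

Final: 0.6226


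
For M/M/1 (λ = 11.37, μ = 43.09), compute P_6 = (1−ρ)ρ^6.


ρ = 11.37/43.09 = 0.2639
P_n = (1−ρ)·ρ^n = (1 − 0.2639)·0.2639^6 = 0.7361·0.0003375 = 0.0002485

Final: 0.0002485


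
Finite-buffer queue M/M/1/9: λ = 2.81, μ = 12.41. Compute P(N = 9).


ρ = λ/μ = 2.81/12.41 = 0.2264
P_K = (1−ρ)ρ^K/(1−ρ^(K+1)) = (0.7736·0.000001565)/(1 − 0.0000003543)
= 0.000001210/1.000000 = 0.000001210

Final: 0.000001210


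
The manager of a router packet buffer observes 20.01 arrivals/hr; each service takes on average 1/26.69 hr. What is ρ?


ρ = λ/μ = 20.01/26.69 = 0.7497

Final: 0.7497


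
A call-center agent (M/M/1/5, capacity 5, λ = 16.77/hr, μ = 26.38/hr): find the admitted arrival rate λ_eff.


ρ = 0.6357; P_K = (1−ρ)ρ^5/(1−ρ^6) = 0.040494
λ_eff = λ(1 − P_K) = 16.77·(1 − 0.040494) = 16.77·0.959506 = 16.0909 /hr

Final: 16.0909 /hr


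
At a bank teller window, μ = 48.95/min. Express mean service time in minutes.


Mean service time = 1/μ = 1/48.95 minute = 0.02043 minute
In minutes: 0.02043 × 1 = 0.02043 min

Final: 0.02043 min


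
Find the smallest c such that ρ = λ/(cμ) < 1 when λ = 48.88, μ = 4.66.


Stability requires cμ > λ ⇔ c > λ/μ.
λ/μ = 48.88/4.66 = 10.4893
Minimum integer c = ⌊10.4893⌋ + 1 = 11
Check: 11·4.66 = 51.26 > 48.88, while 10·4.66 = 46.60 ≤ 48.88

Final: 11 servers


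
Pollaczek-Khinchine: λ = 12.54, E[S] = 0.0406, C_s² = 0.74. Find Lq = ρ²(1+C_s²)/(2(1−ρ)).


ρ = λ·E[S] = 12.54·0.0406 = 0.5091
Lq = ρ²(1+C_s²)/(2(1−ρ)) = 0.2592·(1+0.74)/(2·0.4909)
= 0.2592·1.7400/0.9818 = 0.45940

Final: 0.45940


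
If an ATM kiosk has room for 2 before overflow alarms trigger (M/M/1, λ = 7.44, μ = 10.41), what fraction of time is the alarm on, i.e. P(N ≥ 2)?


ρ = 7.44/10.41 = 0.7147
P(N ≥ n) = ρ^n = 0.7147^2 = 0.510792

Final: 0.510792


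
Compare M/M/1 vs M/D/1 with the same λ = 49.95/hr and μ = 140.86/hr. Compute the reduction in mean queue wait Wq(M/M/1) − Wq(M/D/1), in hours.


ρ = 49.95/140.86 = 0.3546
Wq(M/M/1) = ρ/(μ−λ) = 0.3546/90.91 = 0.003901 hr
Wq(M/D/1) = ρ/(2(μ−λ)) = 0.001950 hr
Savings = 0.003901 − 0.001950 = 0.001950 hr

Final: 0.001950 hr


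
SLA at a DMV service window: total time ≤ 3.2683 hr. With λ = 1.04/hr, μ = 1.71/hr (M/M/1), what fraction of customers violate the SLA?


W ~ Exponential(μ−λ) for M/M/1.
μ − λ = 1.71 − 1.04 = 0.6700
P(W > t) = e^{−(μ−λ)t} = e^{−2.1898} = 0.111943

Final: 0.111943


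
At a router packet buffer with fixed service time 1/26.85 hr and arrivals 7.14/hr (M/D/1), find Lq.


ρ = 7.14/26.85 = 0.2659
M/D/1: Lq = ρ²/(2(1−ρ)) = 0.07071/(2·0.7341) = 0.04817

Final: 0.04817


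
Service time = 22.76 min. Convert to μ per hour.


μ = 1/(service time) in consistent units.
1 hour = 60 min, so μ = 60/22.76 = 2.6362 per hour

Final: 2.6362 /hr


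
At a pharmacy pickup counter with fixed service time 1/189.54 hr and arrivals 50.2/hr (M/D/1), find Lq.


ρ = 50.2/189.54 = 0.2649
M/D/1: Lq = ρ²/(2(1−ρ)) = 0.07015/(2·0.7351) = 0.04771

Final: 0.04771


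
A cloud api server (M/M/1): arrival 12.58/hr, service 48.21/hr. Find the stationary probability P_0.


ρ = 12.58/48.21 = 0.2609
P_n = (1−ρ)·ρ^n = (1 − 0.2609)·0.2609^0 = 0.7391·1.000000 = 0.739058

Final: 0.739058


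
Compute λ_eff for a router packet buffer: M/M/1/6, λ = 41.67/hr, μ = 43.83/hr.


ρ = 0.9507; P_K = (1−ρ)ρ^6/(1−ρ^7) = 0.122136
λ_eff = λ(1 − P_K) = 41.67·(1 − 0.122136) = 41.67·0.877864 = 36.5806 /hr

Final: 36.5806 /hr


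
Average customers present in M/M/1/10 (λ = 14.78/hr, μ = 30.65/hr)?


ρ = 14.78/30.65 = 0.4822
L = ρ[1 − (K+1)ρ^K + Kρ^(K+1)] / [(1−ρ)(1−ρ^(K+1))]
Numerator: 0.4822·(1 − 11·0.0006799 + 10·0.0003279) = 0.480193
Denominator: (0.5178)·(0.999672) = 0.517612
L = 0.480193/0.517612 = 0.9277

Final: 0.9277


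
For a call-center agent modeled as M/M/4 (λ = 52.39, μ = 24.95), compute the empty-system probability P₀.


a = λ/μ = 52.39/24.95 = 2.0998; ρ = a/c = 0.5249
Σ_{k=0}^{3} a^k/k! (terms k=0..3) = 1.00000 + 2.09980 + 2.20458 + 1.54306 = 6.84744
Tail: a^4/(4!(1−ρ)) = 19.44068/(24·0.4751) = 1.70514
P₀ = 1/(6.84744 + 1.70514) = 1/8.55258 = 0.116924

Final: 0.116924


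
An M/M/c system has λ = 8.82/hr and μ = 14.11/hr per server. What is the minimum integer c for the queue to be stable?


Stability requires cμ > λ ⇔ c > λ/μ.
λ/μ = 8.82/14.11 = 0.6251
Minimum integer c = ⌊0.6251⌋ + 1 = 1
Check: 1·14.11 = 14.11 > 8.82, while 0·14.11 = 0.00 ≤ 8.82

Final: 1 servers


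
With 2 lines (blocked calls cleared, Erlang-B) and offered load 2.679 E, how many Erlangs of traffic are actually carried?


B(2,2.679) = 0.493775 (Erlang-B)
Carried load = a(1 − B) = 2.679·(1 − 0.493775) = 2.679·0.506225 = 1.3562 E

Final: 1.3562 Erlangs


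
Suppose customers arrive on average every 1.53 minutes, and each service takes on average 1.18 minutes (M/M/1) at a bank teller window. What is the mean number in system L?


λ = 60/1.53 = 39.2157 /hr
μ = 60/1.18 = 50.8475 /hr
ρ = λ/μ = 39.2157/50.8475 = 0.7712
L = ρ/(1−ρ) = 0.7712/0.2288 = 3.3714

Final: 3.3714


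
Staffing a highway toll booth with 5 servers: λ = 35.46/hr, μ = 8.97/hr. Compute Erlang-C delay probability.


a = λ/μ = 3.9532; ρ = a/5 = 0.7906
P₀ = 0.013953 (from M/M/c formula)
C(c,a) = [a^c/(c!(1−ρ))]·P₀ = [965.45368/(120·0.2094)]·0.013953
= 38.42794·0.013953 = 0.536199

Final: 0.536199


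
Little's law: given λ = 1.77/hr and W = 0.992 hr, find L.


L = λW = 1.77·0.992 = 1.7558

Final: 1.7558


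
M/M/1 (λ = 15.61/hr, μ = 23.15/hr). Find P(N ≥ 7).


ρ = 15.61/23.15 = 0.6743
P(N ≥ n) = ρ^n = 0.6743^7 = 0.063382

Final: 0.063382


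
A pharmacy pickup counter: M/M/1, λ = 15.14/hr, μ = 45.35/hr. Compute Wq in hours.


ρ = 15.14/45.35 = 0.3338
Wq = ρ/(μ−λ) = 0.3338/(45.35 − 15.14) = 0.3338/30.21 = 0.01105 hr

Final: 0.01105 hr


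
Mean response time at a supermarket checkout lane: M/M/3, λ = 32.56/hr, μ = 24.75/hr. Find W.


a = 1.3156; ρ = 0.4385; P₀ = 0.259287
Lq = P₀·a^c·ρ/(c!(1−ρ)²) = 0.13686
Wq = Lq/λ = 0.13686/32.56 = 0.004203 hr
W = Wq + 1/μ = 0.004203 + 0.04040 = 0.04461 hr

Final: 0.04461 hr


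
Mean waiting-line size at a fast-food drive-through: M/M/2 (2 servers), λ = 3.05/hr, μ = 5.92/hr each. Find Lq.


a = λ/μ = 0.5152; ρ = a/2 = 0.2576
P₀ = 0.590329
Lq = P₀·a^c·ρ / (c!·(1−ρ)²) = 0.590329·0.26543·0.2576/(2·0.55116)
= 0.03662

Final: 0.03662


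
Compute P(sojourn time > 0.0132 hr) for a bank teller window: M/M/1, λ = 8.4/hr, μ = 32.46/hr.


W ~ Exponential(μ−λ) for M/M/1.
μ − λ = 32.46 − 8.4 = 24.0600
P(W > t) = e^{−(μ−λ)t} = e^{−0.3176} = 0.727900

Final: 0.727900


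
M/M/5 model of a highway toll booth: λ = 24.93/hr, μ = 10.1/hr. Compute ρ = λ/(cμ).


ρ = λ/(cμ) = 24.93/(5·10.1) = 24.93/50.50 = 0.4937

Final: 0.4937


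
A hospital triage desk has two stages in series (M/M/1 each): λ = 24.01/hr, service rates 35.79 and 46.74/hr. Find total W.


Each node sees arrival rate λ = 24.01/hr (tandem ⇒ throughput preserved).
W₁ = 1/(μ₁−λ) = 1/(35.79−24.01) = 0.08489 hr
W₂ = 1/(μ₂−λ) = 1/(46.74−24.01) = 0.04399 hr
W_total = W₁ + W₂ = 0.08489 + 0.04399 = 0.12888 hr

Final: 0.12888 hr


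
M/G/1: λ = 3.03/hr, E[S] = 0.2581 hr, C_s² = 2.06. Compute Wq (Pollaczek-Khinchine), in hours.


ρ = λ·E[S] = 3.03·0.2581 = 0.7820
E[S²] = E[S]²(1+C_s²) = 0.2581²·(1+2.06) = 0.203844
Wq = λ·E[S²]/(2(1−ρ)) = 3.03·0.203844/(2·0.2180) = 1.41690 hr

Final: 1.41690 hr


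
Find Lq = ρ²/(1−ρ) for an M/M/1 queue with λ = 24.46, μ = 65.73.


ρ = 24.46/65.73 = 0.3721
Lq = ρ²/(1−ρ) = 0.1385/0.6279 = 0.2206

Final: 0.2206


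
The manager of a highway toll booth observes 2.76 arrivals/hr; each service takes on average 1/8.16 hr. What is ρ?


ρ = λ/μ = 2.76/8.16 = 0.3382

Final: 0.3382


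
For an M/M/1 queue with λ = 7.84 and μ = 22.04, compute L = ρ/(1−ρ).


ρ = λ/μ = 7.84/22.04 = 0.3557
L = ρ/(1−ρ) = 0.3557/(1 − 0.3557) = 0.3557/0.6443 = 0.5521

Final: 0.5521


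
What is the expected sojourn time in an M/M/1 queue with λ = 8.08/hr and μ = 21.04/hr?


W = 1/(μ−λ) = 1/(21.04 − 8.08) = 1/12.96 = 0.07716 hr

Final: 0.07716 hr


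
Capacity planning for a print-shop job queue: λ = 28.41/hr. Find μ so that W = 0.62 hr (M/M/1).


W = 1/(μ−λ) ⇒ μ − λ = 1/W = 1/0.62 = 1.6129
μ = λ + 1/W = 28.41 + 1.6129 = 30.0229 per hr

Final: 30.0229 /hr


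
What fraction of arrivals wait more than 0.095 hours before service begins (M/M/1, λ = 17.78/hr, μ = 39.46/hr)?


ρ = 17.78/39.46 = 0.4506
P(Wq > t) = ρ·e^{−(μ−λ)t} = 0.4506·e^{−2.0596}
= 0.4506·0.127505 = 0.057452

Final: 0.057452


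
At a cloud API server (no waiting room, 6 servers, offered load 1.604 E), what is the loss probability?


B(c,a) = (a^c/c!) / Σ_{k=0}^{c} a^k/k!
a^6/6! = 0.023653
Σ terms (k=0..6): 1.00000 + 1.60400 + 1.28641 + 0.68780 + 0.27581 + 0.08848 + 0.02365 = 4.966148
B = 0.023653/4.966148 = 0.004763

Final: 0.004763


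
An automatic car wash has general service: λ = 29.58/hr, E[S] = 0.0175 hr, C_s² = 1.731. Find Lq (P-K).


ρ = λ·E[S] = 29.58·0.0175 = 0.5177
Lq = ρ²(1+C_s²)/(2(1−ρ)) = 0.2680·(1+1.731)/(2·0.4823)
= 0.2680·2.7310/0.9647 = 0.75858

Final: 0.75858


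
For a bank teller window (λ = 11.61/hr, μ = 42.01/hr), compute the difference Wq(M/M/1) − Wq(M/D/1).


ρ = 11.61/42.01 = 0.2764
Wq(M/M/1) = ρ/(μ−λ) = 0.2764/30.40 = 0.009091 hr
Wq(M/D/1) = ρ/(2(μ−λ)) = 0.004545 hr
Savings = 0.009091 − 0.004545 = 0.004545 hr

Final: 0.004545 hr


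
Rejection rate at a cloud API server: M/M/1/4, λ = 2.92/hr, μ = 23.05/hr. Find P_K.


ρ = λ/μ = 2.92/23.05 = 0.1267
P_K = (1−ρ)ρ^K/(1−ρ^(K+1)) = (0.8733·0.0002575)/(1 − 0.00003263)
= 0.0002249/0.999967 = 0.0002249

Final: 0.0002249


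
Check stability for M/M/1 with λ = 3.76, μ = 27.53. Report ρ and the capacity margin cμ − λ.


Total capacity cμ = 1·27.53 = 27.53/hr
ρ = λ/(cμ) = 3.76/27.53 = 0.1366
Stable ⇔ ρ < 1: YES
Spare capacity = cμ − λ = 27.53 − 3.76 = 23.77/hr

Final: ρ = 0.1366; stable; margin = 23.77/hr


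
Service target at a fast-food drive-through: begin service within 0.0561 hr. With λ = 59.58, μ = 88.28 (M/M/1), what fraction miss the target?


ρ = 59.58/88.28 = 0.6749
P(Wq > t) = ρ·e^{−(μ−λ)t} = 0.6749·e^{−1.6101}
= 0.6749·0.199874 = 0.134894

Final: 0.134894


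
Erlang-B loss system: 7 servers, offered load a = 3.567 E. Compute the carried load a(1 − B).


B(7,3.567) = 0.042416 (Erlang-B)
Carried load = a(1 − B) = 3.567·(1 − 0.042416) = 3.567·0.957584 = 3.4157 E

Final: 3.4157 Erlangs


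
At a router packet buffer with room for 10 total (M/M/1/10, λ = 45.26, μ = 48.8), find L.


ρ = 45.26/48.8 = 0.9275
L = ρ[1 − (K+1)ρ^K + Kρ^(K+1)] / [(1−ρ)(1−ρ^(K+1))]
Numerator: 0.9275·(1 − 11·0.470920 + 10·0.436759) = 0.173870
Denominator: (0.07254)·(0.563241) = 0.040858
L = 0.173870/0.040858 = 4.2555

Final: 4.2555


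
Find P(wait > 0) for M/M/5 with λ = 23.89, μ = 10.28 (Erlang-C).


a = λ/μ = 2.3239; ρ = a/5 = 0.4648
P₀ = 0.096277 (from M/M/c formula)
C(c,a) = [a^c/(c!(1−ρ))]·P₀ = [67.78212/(120·0.5352)]·0.096277
= 1.05537·0.096277 = 0.101608

Final: 0.101608


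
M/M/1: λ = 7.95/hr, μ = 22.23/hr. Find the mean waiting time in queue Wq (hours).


ρ = 7.95/22.23 = 0.3576
Wq = ρ/(μ−λ) = 0.3576/(22.23 − 7.95) = 0.3576/14.28 = 0.02504 hr

Final: 0.02504 hr


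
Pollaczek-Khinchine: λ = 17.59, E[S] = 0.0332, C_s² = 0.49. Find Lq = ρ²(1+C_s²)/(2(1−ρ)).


ρ = λ·E[S] = 17.59·0.0332 = 0.5840
Lq = ρ²(1+C_s²)/(2(1−ρ)) = 0.3410·(1+0.49)/(2·0.4160)
= 0.3410·1.4900/0.8320 = 0.61074

Final: 0.61074


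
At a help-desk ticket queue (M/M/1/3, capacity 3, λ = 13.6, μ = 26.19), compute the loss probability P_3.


ρ = λ/μ = 13.6/26.19 = 0.5193
P_K = (1−ρ)ρ^K/(1−ρ^(K+1)) = (0.4807·0.140026)/(1 − 0.072713)
= 0.067313/0.927287 = 0.072592

Final: 0.072592


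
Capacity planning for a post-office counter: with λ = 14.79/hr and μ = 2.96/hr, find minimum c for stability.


Stability requires cμ > λ ⇔ c > λ/μ.
λ/μ = 14.79/2.96 = 4.9966
Minimum integer c = ⌊4.9966⌋ + 1 = 5
Check: 5·2.96 = 14.80 > 14.79, while 4·2.96 = 11.84 ≤ 14.79

Final: 5 servers


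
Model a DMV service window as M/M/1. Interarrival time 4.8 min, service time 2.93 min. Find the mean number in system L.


λ = 60/4.8 = 12.5000 /hr
μ = 60/2.93 = 20.4778 /hr
ρ = λ/μ = 12.5000/20.4778 = 0.6104
L = ρ/(1−ρ) = 0.6104/0.3896 = 1.5668

Final: 1.5668


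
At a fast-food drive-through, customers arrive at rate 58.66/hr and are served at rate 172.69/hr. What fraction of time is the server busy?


ρ = λ/μ = 58.66/172.69 = 0.3397

Final: 0.3397


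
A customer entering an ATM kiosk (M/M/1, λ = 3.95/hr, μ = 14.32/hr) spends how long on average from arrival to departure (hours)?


W = 1/(μ−λ) = 1/(14.32 − 3.95) = 1/10.37 = 0.09643 hr

Final: 0.09643 hr


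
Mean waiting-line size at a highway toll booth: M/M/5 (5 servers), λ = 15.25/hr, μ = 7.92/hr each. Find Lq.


a = λ/μ = 1.9255; ρ = a/5 = 0.3851
P₀ = 0.144916
Lq = P₀·a^c·ρ / (c!·(1−ρ)²) = 0.144916·26.46813·0.3851/(120·0.37810)
= 0.03256

Final: 0.03256


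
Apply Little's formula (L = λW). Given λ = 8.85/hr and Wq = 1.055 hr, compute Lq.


Lq = λWq = 8.85·1.055 = 9.3367

Final: 9.3367


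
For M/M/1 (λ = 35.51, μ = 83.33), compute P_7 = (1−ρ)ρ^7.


ρ = 35.51/83.33 = 0.4261
P_n = (1−ρ)·ρ^n = (1 − 0.4261)·0.4261^7 = 0.5739·0.002552 = 0.001464

Final: 0.001464


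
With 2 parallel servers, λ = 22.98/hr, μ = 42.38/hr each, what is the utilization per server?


ρ = λ/(cμ) = 22.98/(2·42.38) = 22.98/84.76 = 0.2711

Final: 0.2711


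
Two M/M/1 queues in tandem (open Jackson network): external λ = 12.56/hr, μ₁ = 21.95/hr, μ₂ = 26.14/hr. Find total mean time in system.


Each node sees arrival rate λ = 12.56/hr (tandem ⇒ throughput preserved).
W₁ = 1/(μ₁−λ) = 1/(21.95−12.56) = 0.10650 hr
W₂ = 1/(μ₂−λ) = 1/(26.14−12.56) = 0.07364 hr
W_total = W₁ + W₂ = 0.10650 + 0.07364 = 0.18013 hr

Final: 0.18013 hr


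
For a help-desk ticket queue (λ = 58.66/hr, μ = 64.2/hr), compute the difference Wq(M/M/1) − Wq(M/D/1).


ρ = 58.66/64.2 = 0.9137
Wq(M/M/1) = ρ/(μ−λ) = 0.9137/5.54 = 0.16493 hr
Wq(M/D/1) = ρ/(2(μ−λ)) = 0.08246 hr
Savings = 0.16493 − 0.08246 = 0.08246 hr

Final: 0.08246 hr


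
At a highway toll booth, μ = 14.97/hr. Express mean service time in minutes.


Mean service time = 1/μ = 1/14.97 hour = 0.06680 hour
In minutes: 0.06680 × 60 = 4.0080 min

Final: 4.0080 min


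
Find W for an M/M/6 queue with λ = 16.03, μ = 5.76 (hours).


a = 2.7830; ρ = 0.4638; P₀ = 0.061193
Lq = P₀·a^c·ρ/(c!(1−ρ)²) = 0.06371
Wq = Lq/λ = 0.06371/16.03 = 0.003974 hr
W = Wq + 1/μ = 0.003974 + 0.17361 = 0.17759 hr

Final: 0.17759 hr


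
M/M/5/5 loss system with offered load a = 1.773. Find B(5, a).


B(c,a) = (a^c/c!) / Σ_{k=0}^{c} a^k/k!
a^5/5! = 0.146003
Σ terms (k=0..5): 1.00000 + 1.77300 + 1.57176 + 0.92891 + 0.41174 + 0.14600 = 5.831421
B = 0.146003/5.831421 = 0.025037

Final: 0.025037


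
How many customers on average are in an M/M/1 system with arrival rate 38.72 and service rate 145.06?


ρ = λ/μ = 38.72/145.06 = 0.2669
L = ρ/(1−ρ) = 0.2669/(1 − 0.2669) = 0.2669/0.7331 = 0.3641

Final: 0.3641


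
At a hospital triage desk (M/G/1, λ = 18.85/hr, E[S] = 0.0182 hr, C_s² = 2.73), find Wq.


ρ = λ·E[S] = 18.85·0.0182 = 0.3431
E[S²] = E[S]²(1+C_s²) = 0.0182²·(1+2.73) = 0.001236
Wq = λ·E[S²]/(2(1−ρ)) = 18.85·0.001236/(2·0.6569) = 0.01773 hr

Final: 0.01773 hr


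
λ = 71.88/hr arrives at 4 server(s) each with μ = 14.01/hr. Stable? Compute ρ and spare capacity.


Total capacity cμ = 4·14.01 = 56.04/hr
ρ = λ/(cμ) = 71.88/56.04 = 1.2827
Stable ⇔ ρ < 1: NO
Spare capacity = cμ − λ = 56.04 − 71.88 = -15.84/hr

Final: ρ = 1.2827; unstable; margin = -15.84/hr


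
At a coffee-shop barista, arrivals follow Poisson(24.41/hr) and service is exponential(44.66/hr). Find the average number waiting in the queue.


ρ = 24.41/44.66 = 0.5466
Lq = ρ²/(1−ρ) = 0.2987/0.4534 = 0.6589

Final: 0.6589


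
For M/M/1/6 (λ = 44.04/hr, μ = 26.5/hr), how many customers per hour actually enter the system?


ρ = 1.6619; P_K = (1−ρ)ρ^6/(1−ρ^7) = 0.409984
λ_eff = λ(1 − P_K) = 44.04·(1 − 0.409984) = 44.04·0.590016 = 25.9843 /hr

Final: 25.9843 /hr


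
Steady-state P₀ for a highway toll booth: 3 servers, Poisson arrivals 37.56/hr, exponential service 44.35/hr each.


a = λ/μ = 37.56/44.35 = 0.8469; ρ = a/c = 0.2823
Σ_{k=0}^{2} a^k/k! (terms k=0..2) = 1.00000 + 0.84690 + 0.35862 = 2.20552
Tail: a^3/(3!(1−ρ)) = 0.60743/(6·0.7177) = 0.14106
P₀ = 1/(2.20552 + 0.14106) = 1/2.34658 = 0.426152

Final: 0.426152


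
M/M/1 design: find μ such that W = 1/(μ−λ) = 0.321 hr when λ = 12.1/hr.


W = 1/(μ−λ) ⇒ μ − λ = 1/W = 1/0.321 = 3.1153
μ = λ + 1/W = 12.1 + 3.1153 = 15.2153 per hr

Final: 15.2153 /hr


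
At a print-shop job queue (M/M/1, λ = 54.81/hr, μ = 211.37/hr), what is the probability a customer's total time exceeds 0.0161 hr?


W ~ Exponential(μ−λ) for M/M/1.
μ − λ = 211.37 − 54.81 = 156.5600
P(W > t) = e^{−(μ−λ)t} = e^{−2.5206} = 0.080410

Final: 0.080410


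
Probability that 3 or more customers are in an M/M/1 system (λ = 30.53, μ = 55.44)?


ρ = 30.53/55.44 = 0.5507
P(N ≥ n) = ρ^n = 0.5507^3 = 0.166998

Final: 0.166998


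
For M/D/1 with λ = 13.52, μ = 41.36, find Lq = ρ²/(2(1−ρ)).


ρ = 13.52/41.36 = 0.3269
M/D/1: Lq = ρ²/(2(1−ρ)) = 0.1069/(2·0.6731) = 0.07937

Final: 0.07937


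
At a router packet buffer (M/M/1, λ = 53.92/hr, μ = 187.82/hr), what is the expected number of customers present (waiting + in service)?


ρ = λ/μ = 53.92/187.82 = 0.2871
L = ρ/(1−ρ) = 0.2871/(1 − 0.2871) = 0.2871/0.7129 = 0.4027

Final: 0.4027


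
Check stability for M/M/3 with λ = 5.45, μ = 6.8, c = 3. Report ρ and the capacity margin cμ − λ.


Total capacity cμ = 3·6.8 = 20.40/hr
ρ = λ/(cμ) = 5.45/20.40 = 0.2672
Stable ⇔ ρ < 1: YES
Spare capacity = cμ − λ = 20.40 − 5.45 = 14.95/hr

Final: ρ = 0.2672; stable; margin = 14.95/hr


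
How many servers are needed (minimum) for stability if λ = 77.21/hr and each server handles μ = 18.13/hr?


Stability requires cμ > λ ⇔ c > λ/μ.
λ/μ = 77.21/18.13 = 4.2587
Minimum integer c = ⌊4.2587⌋ + 1 = 5
Check: 5·18.13 = 90.65 > 77.21, while 4·18.13 = 72.52 ≤ 77.21

Final: 5 servers


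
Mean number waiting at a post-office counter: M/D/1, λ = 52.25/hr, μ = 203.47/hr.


ρ = 52.25/203.47 = 0.2568
M/D/1: Lq = ρ²/(2(1−ρ)) = 0.06594/(2·0.7432) = 0.04436

Final: 0.04436


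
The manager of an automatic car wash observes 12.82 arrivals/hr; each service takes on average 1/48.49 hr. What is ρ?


ρ = λ/μ = 12.82/48.49 = 0.2644

Final: 0.2644


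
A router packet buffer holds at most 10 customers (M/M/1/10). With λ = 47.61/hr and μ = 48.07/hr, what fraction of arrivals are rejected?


ρ = λ/μ = 47.61/48.07 = 0.9904
P_K = (1−ρ)ρ^K/(1−ρ^(K+1)) = (0.009569·0.908324)/(1 − 0.899631)
= 0.008692/0.100369 = 0.086602

Final: 0.086602


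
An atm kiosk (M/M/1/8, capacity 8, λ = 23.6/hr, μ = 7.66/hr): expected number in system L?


ρ = 23.6/7.66 = 3.0809
L = ρ[1 − (K+1)ρ^K + Kρ^(K+1)] / [(1−ρ)(1−ρ^(K+1))]
Numerator: 3.0809·(1 − 9·8118.314407 + 8·25012.039164) = 391379.453557
Denominator: (-2.0809)·(-25011.039164) = 52046.470533
L = 391379.453557/52046.470533 = 7.5198

Final: 7.5198


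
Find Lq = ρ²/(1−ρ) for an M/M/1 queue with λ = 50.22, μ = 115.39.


ρ = 50.22/115.39 = 0.4352
Lq = ρ²/(1−ρ) = 0.1894/0.5648 = 0.3354

Final: 0.3354


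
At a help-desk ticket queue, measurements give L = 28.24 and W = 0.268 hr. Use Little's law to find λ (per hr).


λ = L/W = 28.24/0.268 = 105.3731 /hr

Final: 105.3731 /hr


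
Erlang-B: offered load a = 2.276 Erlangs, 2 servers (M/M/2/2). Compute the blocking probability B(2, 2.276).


B(c,a) = (a^c/c!) / Σ_{k=0}^{c} a^k/k!
a^2/2! = 2.590088
Σ terms (k=0..2): 1.00000 + 2.27600 + 2.59009 = 5.866088
B = 2.590088/5.866088 = 0.441536

Final: 0.441536


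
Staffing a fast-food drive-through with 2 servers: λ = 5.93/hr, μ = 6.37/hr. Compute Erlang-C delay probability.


a = λ/μ = 0.9309; ρ = a/2 = 0.4655
P₀ = 0.364756 (from M/M/c formula)
C(c,a) = [a^c/(c!(1−ρ))]·P₀ = [0.86662/(2·0.5345)]·0.364756
= 0.81063·0.364756 = 0.295683

Final: 0.295683


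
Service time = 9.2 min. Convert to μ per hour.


μ = 1/(service time) in consistent units.
1 hour = 60 min, so μ = 60/9.2 = 6.5217 per hour

Final: 6.5217 /hr


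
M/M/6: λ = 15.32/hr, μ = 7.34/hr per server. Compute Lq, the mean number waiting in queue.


a = λ/μ = 2.0872; ρ = a/6 = 0.3479
P₀ = 0.123797
Lq = P₀·a^c·ρ / (c!·(1−ρ)²) = 0.123797·82.67539·0.3479/(720·0.42528)
= 0.01163

Final: 0.01163


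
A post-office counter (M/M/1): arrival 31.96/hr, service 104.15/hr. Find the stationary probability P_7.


ρ = 31.96/104.15 = 0.3069
P_n = (1−ρ)·ρ^n = (1 − 0.3069)·0.3069^7 = 0.6931·0.0002562 = 0.0001776

Final: 0.0001776


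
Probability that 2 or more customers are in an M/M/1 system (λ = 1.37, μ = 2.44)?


ρ = 1.37/2.44 = 0.5615
P(N ≥ n) = ρ^n = 0.5615^2 = 0.315255

Final: 0.315255


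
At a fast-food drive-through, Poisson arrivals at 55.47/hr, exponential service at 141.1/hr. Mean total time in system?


W = 1/(μ−λ) = 1/(141.1 − 55.47) = 1/85.63 = 0.01168 hr

Final: 0.01168 hr


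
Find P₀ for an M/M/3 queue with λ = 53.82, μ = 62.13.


a = λ/μ = 53.82/62.13 = 0.8662; ρ = a/c = 0.2887
Σ_{k=0}^{2} a^k/k! (terms k=0..2) = 1.00000 + 0.86625 + 0.37519 = 2.24144
Tail: a^3/(3!(1−ρ)) = 0.65002/(6·0.7113) = 0.15232
P₀ = 1/(2.24144 + 0.15232) = 1/2.39376 = 0.417753

Final: 0.417753


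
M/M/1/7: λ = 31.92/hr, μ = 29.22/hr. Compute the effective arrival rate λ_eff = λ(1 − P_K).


ρ = 1.0924; P_K = (1−ρ)ρ^7/(1−ρ^8) = 0.166871
λ_eff = λ(1 − P_K) = 31.92·(1 − 0.166871) = 31.92·0.833129 = 26.5935 /hr

Final: 26.5935 /hr


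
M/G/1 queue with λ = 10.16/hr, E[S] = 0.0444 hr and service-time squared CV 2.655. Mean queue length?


ρ = λ·E[S] = 10.16·0.0444 = 0.4511
Lq = ρ²(1+C_s²)/(2(1−ρ)) = 0.2035·(1+2.655)/(2·0.5489)
= 0.2035·3.6550/1.0978 = 0.67752

Final: 0.67752


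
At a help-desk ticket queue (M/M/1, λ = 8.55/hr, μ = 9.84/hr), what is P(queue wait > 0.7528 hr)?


ρ = 8.55/9.84 = 0.8689
P(Wq > t) = ρ·e^{−(μ−λ)t} = 0.8689·e^{−0.9711}
= 0.8689·0.378662 = 0.329020

Final: 0.329020


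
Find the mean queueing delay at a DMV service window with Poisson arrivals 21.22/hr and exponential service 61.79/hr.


ρ = 21.22/61.79 = 0.3434
Wq = ρ/(μ−λ) = 0.3434/(61.79 − 21.22) = 0.3434/40.57 = 0.008465 hr

Final: 0.008465 hr


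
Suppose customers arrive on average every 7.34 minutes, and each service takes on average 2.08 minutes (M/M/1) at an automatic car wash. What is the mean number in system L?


λ = 60/7.34 = 8.1744 /hr
μ = 60/2.08 = 28.8462 /hr
ρ = λ/μ = 8.1744/28.8462 = 0.2834
L = ρ/(1−ρ) = 0.2834/0.7166 = 0.3954

Final: 0.3954


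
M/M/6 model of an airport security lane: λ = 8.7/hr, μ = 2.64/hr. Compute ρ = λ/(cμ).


ρ = λ/(cμ) = 8.7/(6·2.64) = 8.7/15.84 = 0.5492

Final: 0.5492


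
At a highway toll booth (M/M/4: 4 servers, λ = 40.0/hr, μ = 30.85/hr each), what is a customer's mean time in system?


a = 1.2966; ρ = 0.3241; P₀ = 0.272130
Lq = P₀·a^c·ρ/(c!(1−ρ)²) = 0.02274
Wq = Lq/λ = 0.02274/40.0 = 0.0005685 hr
W = Wq + 1/μ = 0.0005685 + 0.03241 = 0.03298 hr

Final: 0.03298 hr


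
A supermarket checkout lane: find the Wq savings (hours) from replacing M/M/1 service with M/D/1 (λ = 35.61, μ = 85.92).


ρ = 35.61/85.92 = 0.4145
Wq(M/M/1) = ρ/(μ−λ) = 0.4145/50.31 = 0.008238 hr
Wq(M/D/1) = ρ/(2(μ−λ)) = 0.004119 hr
Savings = 0.008238 − 0.004119 = 0.004119 hr

Final: 0.004119 hr


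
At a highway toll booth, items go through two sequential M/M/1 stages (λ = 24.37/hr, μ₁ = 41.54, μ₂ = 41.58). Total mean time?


Each node sees arrival rate λ = 24.37/hr (tandem ⇒ throughput preserved).
W₁ = 1/(μ₁−λ) = 1/(41.54−24.37) = 0.05824 hr
W₂ = 1/(μ₂−λ) = 1/(41.58−24.37) = 0.05811 hr
W_total = W₁ + W₂ = 0.05824 + 0.05811 = 0.11635 hr

Final: 0.11635 hr


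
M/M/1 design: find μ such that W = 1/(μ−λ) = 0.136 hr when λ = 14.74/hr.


W = 1/(μ−λ) ⇒ μ − λ = 1/W = 1/0.136 = 7.3529
μ = λ + 1/W = 14.74 + 7.3529 = 22.0929 per hr

Final: 22.0929 /hr


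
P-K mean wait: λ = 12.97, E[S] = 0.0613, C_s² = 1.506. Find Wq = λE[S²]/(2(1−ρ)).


ρ = λ·E[S] = 12.97·0.0613 = 0.7951
E[S²] = E[S]²(1+C_s²) = 0.0613²·(1+1.506) = 0.009417
Wq = λ·E[S²]/(2(1−ρ)) = 12.97·0.009417/(2·0.2049) = 0.29798 hr

Final: 0.29798 hr


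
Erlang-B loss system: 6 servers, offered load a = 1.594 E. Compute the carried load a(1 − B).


B(6,1.594) = 0.004633 (Erlang-B)
Carried load = a(1 − B) = 1.594·(1 − 0.004633) = 1.594·0.995367 = 1.5866 E

Final: 1.5866 Erlangs


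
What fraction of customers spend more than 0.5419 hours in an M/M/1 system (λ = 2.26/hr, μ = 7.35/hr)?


W ~ Exponential(μ−λ) for M/M/1.
μ − λ = 7.35 − 2.26 = 5.0900
P(W > t) = e^{−(μ−λ)t} = e^{−2.7583} = 0.063401

Final: 0.063401


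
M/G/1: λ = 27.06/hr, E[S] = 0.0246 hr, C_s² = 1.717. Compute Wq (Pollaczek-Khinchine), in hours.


ρ = λ·E[S] = 27.06·0.0246 = 0.6657
E[S²] = E[S]²(1+C_s²) = 0.0246²·(1+1.717) = 0.001644
Wq = λ·E[S²]/(2(1−ρ)) = 27.06·0.001644/(2·0.3343) = 0.06654 hr

Final: 0.06654 hr


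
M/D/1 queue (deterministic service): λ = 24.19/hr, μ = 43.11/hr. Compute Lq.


ρ = 24.19/43.11 = 0.5611
M/D/1: Lq = ρ²/(2(1−ρ)) = 0.3149/(2·0.4389) = 0.35871

Final: 0.35871


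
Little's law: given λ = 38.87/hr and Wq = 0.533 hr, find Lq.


Lq = λWq = 38.87·0.533 = 20.7177

Final: 20.7177


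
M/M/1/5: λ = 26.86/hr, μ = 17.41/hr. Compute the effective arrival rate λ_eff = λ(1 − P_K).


ρ = 1.5428; P_K = (1−ρ)ρ^5/(1−ρ^6) = 0.380005
λ_eff = λ(1 − P_K) = 26.86·(1 − 0.380005) = 26.86·0.619995 = 16.6531 /hr

Final: 16.6531 /hr


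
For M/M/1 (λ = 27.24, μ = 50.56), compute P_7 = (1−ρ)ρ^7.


ρ = 27.24/50.56 = 0.5388
P_n = (1−ρ)·ρ^n = (1 − 0.5388)·0.5388^7 = 0.4612·0.013177 = 0.006077

Final: 0.006077


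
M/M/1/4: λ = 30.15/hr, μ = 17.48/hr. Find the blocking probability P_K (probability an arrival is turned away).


ρ = λ/μ = 30.15/17.48 = 1.7248
P_K = (1−ρ)ρ^K/(1−ρ^(K+1)) = (-0.7248·8.850821)/(1 − 15.266147)
= -6.415326/-14.266147 = 0.449689

Final: 0.449689


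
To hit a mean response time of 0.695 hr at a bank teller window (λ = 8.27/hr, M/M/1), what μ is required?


W = 1/(μ−λ) ⇒ μ − λ = 1/W = 1/0.695 = 1.4388
μ = λ + 1/W = 8.27 + 1.4388 = 9.7088 per hr

Final: 9.7088 /hr


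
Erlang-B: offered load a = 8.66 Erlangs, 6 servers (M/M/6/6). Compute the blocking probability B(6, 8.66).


B(c,a) = (a^c/c!) / Σ_{k=0}^{c} a^k/k!
a^6/6! = 585.834381
Σ terms (k=0..6): 1.00000 + 8.66000 + 37.49780 + 108.24365 + 234.34750 + 405.88987 + 585.83438 = 1381.473203
B = 585.834381/1381.473203 = 0.424065

Final: 0.424065


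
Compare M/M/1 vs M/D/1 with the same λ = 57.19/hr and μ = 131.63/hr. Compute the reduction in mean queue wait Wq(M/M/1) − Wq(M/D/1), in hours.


ρ = 57.19/131.63 = 0.4345
Wq(M/M/1) = ρ/(μ−λ) = 0.4345/74.44 = 0.005837 hr
Wq(M/D/1) = ρ/(2(μ−λ)) = 0.002918 hr
Savings = 0.005837 − 0.002918 = 0.002918 hr

Final: 0.002918 hr


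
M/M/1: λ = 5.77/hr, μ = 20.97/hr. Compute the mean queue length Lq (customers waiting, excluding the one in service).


ρ = 5.77/20.97 = 0.2752
Lq = ρ²/(1−ρ) = 0.07571/0.7248 = 0.1045

Final: 0.1045


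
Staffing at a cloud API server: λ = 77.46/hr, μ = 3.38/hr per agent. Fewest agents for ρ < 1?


Stability requires cμ > λ ⇔ c > λ/μ.
λ/μ = 77.46/3.38 = 22.9172
Minimum integer c = ⌊22.9172⌋ + 1 = 23
Check: 23·3.38 = 77.74 > 77.46, while 22·3.38 = 74.36 ≤ 77.46

Final: 23 servers


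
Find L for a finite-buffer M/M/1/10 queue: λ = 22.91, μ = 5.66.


ρ = 22.91/5.66 = 4.0477
L = ρ[1 − (K+1)ρ^K + Kρ^(K+1)] / [(1−ρ)(1−ρ^(K+1))]
Numerator: 4.0477·(1 − 11·1180555.965285 + 10·4778540.135101) = 140857183.577782
Denominator: (-3.0477)·(-4778539.135101) = 14563568.918815
L = 140857183.577782/14563568.918815 = 9.6719

Final: 9.6719


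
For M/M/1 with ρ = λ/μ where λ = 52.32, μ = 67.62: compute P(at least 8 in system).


ρ = 52.32/67.62 = 0.7737
P(N ≥ n) = ρ^n = 0.7737^8 = 0.128452

Final: 0.128452


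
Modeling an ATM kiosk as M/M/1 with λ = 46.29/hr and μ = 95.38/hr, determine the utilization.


ρ = λ/μ = 46.29/95.38 = 0.4853

Final: 0.4853


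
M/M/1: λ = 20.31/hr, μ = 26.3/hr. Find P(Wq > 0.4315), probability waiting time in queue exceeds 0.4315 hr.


ρ = 20.31/26.3 = 0.7722
P(Wq > t) = ρ·e^{−(μ−λ)t} = 0.7722·e^{−2.5847}
= 0.7722·0.075420 = 0.058242

Final: 0.058242


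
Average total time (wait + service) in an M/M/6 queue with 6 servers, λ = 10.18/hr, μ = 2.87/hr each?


a = 3.5470; ρ = 0.5912; P₀ = 0.027536
Lq = P₀·a^c·ρ/(c!(1−ρ)²) = 0.26940
Wq = Lq/λ = 0.26940/10.18 = 0.02646 hr
W = Wq + 1/μ = 0.02646 + 0.34843 = 0.37490 hr

Final: 0.37490 hr


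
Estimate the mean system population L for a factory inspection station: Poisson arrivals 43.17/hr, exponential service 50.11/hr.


ρ = λ/μ = 43.17/50.11 = 0.8615
L = ρ/(1−ρ) = 0.8615/(1 − 0.8615) = 0.8615/0.1385 = 6.2205

Final: 6.2205


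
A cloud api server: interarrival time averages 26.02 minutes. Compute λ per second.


λ = 1/(interarrival time) in consistent units.
1 second = 0.0166667 min, so λ = 0.0166667/26.02 = 0.0006405 per second

Final: 0.0006405 /sec


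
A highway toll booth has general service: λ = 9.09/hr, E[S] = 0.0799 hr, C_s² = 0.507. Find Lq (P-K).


ρ = λ·E[S] = 9.09·0.0799 = 0.7263
Lq = ρ²(1+C_s²)/(2(1−ρ)) = 0.5275·(1+0.507)/(2·0.2737)
= 0.5275·1.5070/0.5474 = 1.45216

Final: 1.45216


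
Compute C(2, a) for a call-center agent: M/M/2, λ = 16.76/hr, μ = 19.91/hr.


a = λ/μ = 0.8418; ρ = a/2 = 0.4209
P₀ = 0.407565 (from M/M/c formula)
C(c,a) = [a^c/(c!(1−ρ))]·P₀ = [0.70861/(2·0.5791)]·0.407565
= 0.61181·0.407565 = 0.249353

Final: 0.249353


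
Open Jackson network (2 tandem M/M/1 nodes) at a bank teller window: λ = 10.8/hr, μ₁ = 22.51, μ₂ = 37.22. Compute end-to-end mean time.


Each node sees arrival rate λ = 10.8/hr (tandem ⇒ throughput preserved).
W₁ = 1/(μ₁−λ) = 1/(22.51−10.8) = 0.08540 hr
W₂ = 1/(μ₂−λ) = 1/(37.22−10.8) = 0.03785 hr
W_total = W₁ + W₂ = 0.08540 + 0.03785 = 0.12325 hr

Final: 0.12325 hr


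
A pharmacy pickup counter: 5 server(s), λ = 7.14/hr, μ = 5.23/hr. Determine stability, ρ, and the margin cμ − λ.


Total capacity cμ = 5·5.23 = 26.15/hr
ρ = λ/(cμ) = 7.14/26.15 = 0.2730
Stable ⇔ ρ < 1: YES
Spare capacity = cμ − λ = 26.15 − 7.14 = 19.01/hr

Final: ρ = 0.2730; stable; margin = 19.01/hr


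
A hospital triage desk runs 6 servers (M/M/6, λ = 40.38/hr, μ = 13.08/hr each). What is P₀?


a = λ/μ = 40.38/13.08 = 3.0872; ρ = a/c = 0.5145
Σ_{k=0}^{5} a^k/k! (terms k=0..5) = 1.00000 + 3.08716 + 4.76527 + 4.90371 + 3.78463 + 2.33675 = 19.87750
Tail: a^6/(6!(1−ρ)) = 865.66812/(720·0.4855) = 2.47658
P₀ = 1/(19.87750 + 2.47658) = 1/22.35408 = 0.044735

Final: 0.044735


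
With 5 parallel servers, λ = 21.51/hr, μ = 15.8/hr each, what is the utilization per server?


ρ = λ/(cμ) = 21.51/(5·15.8) = 21.51/79.00 = 0.2723

Final: 0.2723


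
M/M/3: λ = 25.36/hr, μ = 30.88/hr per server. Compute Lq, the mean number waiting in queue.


a = λ/μ = 0.8212; ρ = a/3 = 0.2737
P₀ = 0.437527
Lq = P₀·a^c·ρ / (c!·(1−ρ)²) = 0.437527·0.55388·0.2737/(6·0.52744)
= 0.02096

Final: 0.02096


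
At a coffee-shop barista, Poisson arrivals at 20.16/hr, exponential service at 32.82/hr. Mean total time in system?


W = 1/(μ−λ) = 1/(32.82 − 20.16) = 1/12.66 = 0.07899 hr

Final: 0.07899 hr


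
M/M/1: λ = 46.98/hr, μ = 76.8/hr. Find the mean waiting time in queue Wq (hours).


ρ = 46.98/76.8 = 0.6117
Wq = ρ/(μ−λ) = 0.6117/(76.8 − 46.98) = 0.6117/29.82 = 0.02051 hr

Final: 0.02051 hr


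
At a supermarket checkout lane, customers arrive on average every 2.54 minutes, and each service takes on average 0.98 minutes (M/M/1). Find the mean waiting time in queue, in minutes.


λ = 60/2.54 = 23.6220 /hr
μ = 60/0.98 = 61.2245 /hr
ρ = λ/μ = 23.6220/61.2245 = 0.3858
Wq = ρ/(μ−λ) = 0.3858/(61.2245−23.6220) = 0.01026 hr
In minutes: 0.01026·60 = 0.6156 min

Final: 0.6156 min


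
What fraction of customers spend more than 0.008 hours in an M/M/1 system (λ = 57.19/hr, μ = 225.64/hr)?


W ~ Exponential(μ−λ) for M/M/1.
μ − λ = 225.64 − 57.19 = 168.4500
P(W > t) = e^{−(μ−λ)t} = e^{−1.3476} = 0.259863

Final: 0.259863


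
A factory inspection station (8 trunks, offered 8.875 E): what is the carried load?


B(8,8.875) = 0.282688 (Erlang-B)
Carried load = a(1 − B) = 8.875·(1 − 0.282688) = 8.875·0.717312 = 6.3661 E

Final: 6.3661 Erlangs


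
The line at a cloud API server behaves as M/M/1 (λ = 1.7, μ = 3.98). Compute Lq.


ρ = 1.7/3.98 = 0.4271
Lq = ρ²/(1−ρ) = 0.1824/0.5729 = 0.3185

Final: 0.3185


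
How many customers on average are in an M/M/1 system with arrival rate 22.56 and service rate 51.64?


ρ = λ/μ = 22.56/51.64 = 0.4369
L = ρ/(1−ρ) = 0.4369/(1 − 0.4369) = 0.4369/0.5631 = 0.7758

Final: 0.7758
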